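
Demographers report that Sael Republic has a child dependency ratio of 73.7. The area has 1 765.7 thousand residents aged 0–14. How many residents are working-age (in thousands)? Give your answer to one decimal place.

Working-age: 2 395.8

Youth dependency ratio = youth / working-age × 100
73.7 = 1 765.7 / W × 100
⇒ 2 395.8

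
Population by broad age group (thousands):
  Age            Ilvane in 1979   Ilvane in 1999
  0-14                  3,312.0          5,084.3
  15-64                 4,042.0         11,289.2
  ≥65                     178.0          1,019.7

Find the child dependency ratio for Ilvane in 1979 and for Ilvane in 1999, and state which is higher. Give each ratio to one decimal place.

Ilvane in 1979: 81.9
Ilvane in 1999: 45.0
Higher: Ilvane in 1979

Ilvane in 1979: 3,312.0 / 4,042.0 × 100 = 81.9
Ilvane in 1999: 5,084.3 / 11,289.2 × 100 = 45.0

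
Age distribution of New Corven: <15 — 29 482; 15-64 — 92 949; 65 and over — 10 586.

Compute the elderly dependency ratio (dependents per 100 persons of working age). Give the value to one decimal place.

Old-age dependency ratio = 10 586 / 92 949 × 100 = 11.4

Old-age dependency ratio: 11.4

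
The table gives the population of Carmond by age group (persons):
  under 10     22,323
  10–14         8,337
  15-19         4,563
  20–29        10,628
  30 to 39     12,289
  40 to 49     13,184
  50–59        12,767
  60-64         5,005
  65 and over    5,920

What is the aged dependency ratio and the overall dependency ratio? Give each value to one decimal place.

0–14: 22,323 + 8,337 = 30,660
15–64: 4,563 + 10,628 + 12,289 + 13,184 + 12,767 + 5,005 = 58,436
65+: 5,920
Old-age dependency ratio = 5,920 / 58,436 × 100 = 10.1
Total dependency ratio = (30,660 + 5,920) / 58,436 × 100 = 36,580 / 58,436 × 100 = 62.6

Old-age dependency ratio: 10.1
Total dependency ratio: 62.6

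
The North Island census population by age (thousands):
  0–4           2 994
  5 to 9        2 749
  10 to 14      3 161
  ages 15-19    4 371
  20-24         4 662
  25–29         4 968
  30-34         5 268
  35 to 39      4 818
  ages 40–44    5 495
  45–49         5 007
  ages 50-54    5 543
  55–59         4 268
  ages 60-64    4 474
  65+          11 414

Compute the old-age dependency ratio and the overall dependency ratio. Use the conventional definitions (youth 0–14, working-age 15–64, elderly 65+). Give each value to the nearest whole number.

0–14: 2 994 + 2 749 + 3 161 = 8 904
15–64: 4 371 + 4 662 + 4 968 + 5 268 + 4 818 + 5 495 + 5 007 + 5 543 + 4 268 + 4 474 = 48 874
65+: 11 414
Old-age dependency ratio = 11 414 / 48 874 × 100 = 23
Total dependency ratio = (8 904 + 11 414) / 48 874 × 100 = 20 318 / 48 874 × 100 = 42

Old-age dependency ratio: 23
Total dependency ratio: 42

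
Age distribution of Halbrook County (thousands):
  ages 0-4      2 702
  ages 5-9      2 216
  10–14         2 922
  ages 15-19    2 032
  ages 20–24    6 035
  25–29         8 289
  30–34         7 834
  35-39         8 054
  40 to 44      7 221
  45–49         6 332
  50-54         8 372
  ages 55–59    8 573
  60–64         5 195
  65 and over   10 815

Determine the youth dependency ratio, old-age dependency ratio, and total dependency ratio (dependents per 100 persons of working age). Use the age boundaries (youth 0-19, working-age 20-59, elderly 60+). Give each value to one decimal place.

0–19: 2 702 + 2 216 + 2 922 + 2 032 = 9 872
20–59: 6 035 + 8 289 + 7 834 + 8 054 + 7 221 + 6 332 + 8 372 + 8 573 = 60 710
60+: 5 195 + 10 815 = 16 010
Youth dependency ratio = 9 872 / 60 710 × 100 = 16.3
Old-age dependency ratio = 16 010 / 60 710 × 100 = 26.4
Total dependency ratio = (9 872 + 16 010) / 60 710 × 100 = 25 882 / 60 710 × 100 = 42.6

Youth dependency ratio: 16.3
Old-age dependency ratio: 26.4
Total dependency ratio: 42.6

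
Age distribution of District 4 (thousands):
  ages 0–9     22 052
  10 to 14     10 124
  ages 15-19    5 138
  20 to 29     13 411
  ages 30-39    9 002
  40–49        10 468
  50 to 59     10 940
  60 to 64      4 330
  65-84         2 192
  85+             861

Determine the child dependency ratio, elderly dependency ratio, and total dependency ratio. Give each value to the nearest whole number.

Youth dependency ratio: 60
Old-age dependency ratio: 6
Total dependency ratio: 66

0–14: 22 052 + 10 124 = 32 176
15–64: 5 138 + 13 411 + 9 002 + 10 468 + 10 940 + 4 330 = 53 289
65+: 2 192 + 861 = 3 053
Youth dependency ratio = 32 176 / 53 289 × 100 = 60
Old-age dependency ratio = 3 053 / 53 289 × 100 = 6
Total dependency ratio = (32 176 + 3 053) / 53 289 × 100 = 35 229 / 53 289 × 100 = 66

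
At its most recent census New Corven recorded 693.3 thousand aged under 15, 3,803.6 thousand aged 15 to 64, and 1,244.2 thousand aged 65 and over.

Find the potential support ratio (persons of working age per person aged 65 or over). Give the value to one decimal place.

Potential support ratio: 3.1

Potential support ratio = 3,803.6 / 1,244.2 = 3.1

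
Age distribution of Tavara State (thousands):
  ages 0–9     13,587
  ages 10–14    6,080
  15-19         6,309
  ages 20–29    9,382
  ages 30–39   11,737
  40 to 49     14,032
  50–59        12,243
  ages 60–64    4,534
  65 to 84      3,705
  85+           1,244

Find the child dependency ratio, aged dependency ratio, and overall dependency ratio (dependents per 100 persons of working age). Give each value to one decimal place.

0–14: 13,587 + 6,080 = 19,667
15–64: 6,309 + 9,382 + 11,737 + 14,032 + 12,243 + 4,534 = 58,237
65+: 3,705 + 1,244 = 4,949
Youth dependency ratio = 19,667 / 58,237 × 100 = 33.8
Old-age dependency ratio = 4,949 / 58,237 × 100 = 8.5
Total dependency ratio = (19,667 + 4,949) / 58,237 × 100 = 24,616 / 58,237 × 100 = 42.3

Youth dependency ratio: 33.8
Old-age dependency ratio: 8.5
Total dependency ratio: 42.3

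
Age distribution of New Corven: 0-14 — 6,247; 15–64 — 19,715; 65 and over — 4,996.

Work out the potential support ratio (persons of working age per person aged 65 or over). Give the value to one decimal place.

Potential support ratio: 3.9

Potential support ratio = 19,715 / 4,996 = 3.9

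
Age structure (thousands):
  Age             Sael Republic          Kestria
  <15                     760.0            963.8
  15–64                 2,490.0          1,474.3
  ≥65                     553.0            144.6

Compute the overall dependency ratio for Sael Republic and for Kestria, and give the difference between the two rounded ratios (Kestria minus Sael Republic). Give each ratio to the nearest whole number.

Sael Republic: (760.0 + 553.0) / 2,490.0 × 100 = 1,313.0 / 2,490.0 × 100 = 53
Kestria: (963.8 + 144.6) / 1,474.3 × 100 = 1,108.4 / 1,474.3 × 100 = 75

Sael Republic: 53
Kestria: 75
Difference: +22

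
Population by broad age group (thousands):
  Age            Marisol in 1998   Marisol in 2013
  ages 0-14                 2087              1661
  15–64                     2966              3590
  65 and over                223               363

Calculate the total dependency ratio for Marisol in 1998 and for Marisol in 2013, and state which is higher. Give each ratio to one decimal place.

Marisol in 1998: 77.9
Marisol in 2013: 56.4
Higher: Marisol in 1998

Marisol in 1998: (2087 + 223) / 2966 × 100 = 2310 / 2966 × 100 = 77.9
Marisol in 2013: (1661 + 363) / 3590 × 100 = 2024 / 3590 × 100 = 56.4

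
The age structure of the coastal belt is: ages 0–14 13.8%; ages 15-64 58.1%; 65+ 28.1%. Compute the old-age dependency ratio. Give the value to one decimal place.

Old-age dependency ratio: 48.4

Old-age dependency ratio = 28.1 / 58.1 × 100 = 48.4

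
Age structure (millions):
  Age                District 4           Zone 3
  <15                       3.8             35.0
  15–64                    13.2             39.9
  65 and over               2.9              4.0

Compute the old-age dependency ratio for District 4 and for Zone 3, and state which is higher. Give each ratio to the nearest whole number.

District 4: 22
Zone 3: 10
Higher: District 4

District 4: 2.9 / 13.2 × 100 = 22
Zone 3: 4.0 / 39.9 × 100 = 10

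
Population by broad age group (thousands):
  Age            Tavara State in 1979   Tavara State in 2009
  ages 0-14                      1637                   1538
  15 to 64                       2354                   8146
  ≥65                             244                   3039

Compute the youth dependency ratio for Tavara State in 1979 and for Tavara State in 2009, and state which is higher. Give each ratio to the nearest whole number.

Tavara State in 1979: 1637 / 2354 × 100 = 70
Tavara State in 2009: 1538 / 8146 × 100 = 19

Tavara State in 1979: 70
Tavara State in 2009: 19
Higher: Tavara State in 1979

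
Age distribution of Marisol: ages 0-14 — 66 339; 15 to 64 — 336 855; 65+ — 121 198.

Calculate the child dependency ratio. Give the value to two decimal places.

Youth dependency ratio: 19.69

Youth dependency ratio = 66 339 / 336 855 × 100 = 19.69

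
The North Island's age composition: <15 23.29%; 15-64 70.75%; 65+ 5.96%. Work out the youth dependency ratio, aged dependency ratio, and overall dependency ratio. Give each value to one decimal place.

Youth dependency ratio: 32.9
Old-age dependency ratio: 8.4
Total dependency ratio: 41.3

Youth dependency ratio = 23.29 / 70.75 × 100 = 32.9
Old-age dependency ratio = 5.96 / 70.75 × 100 = 8.4
Total dependency ratio = (23.29 + 5.96) / 70.75 × 100 = 29.25 / 70.75 × 100 = 41.3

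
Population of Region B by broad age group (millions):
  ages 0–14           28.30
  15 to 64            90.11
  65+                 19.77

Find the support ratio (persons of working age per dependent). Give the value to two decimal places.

Support ratio = 90.11 / (28.30 + 19.77) = 90.11 / 48.07 = 1.87

Support ratio: 1.87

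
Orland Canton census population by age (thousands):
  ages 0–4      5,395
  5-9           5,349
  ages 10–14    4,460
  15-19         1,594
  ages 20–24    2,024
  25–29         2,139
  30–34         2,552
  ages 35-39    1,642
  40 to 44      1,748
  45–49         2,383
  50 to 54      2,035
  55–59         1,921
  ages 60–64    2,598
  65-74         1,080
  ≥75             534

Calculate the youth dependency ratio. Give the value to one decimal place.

Youth dependency ratio: 73.7

0–14: 5,395 + 5,349 + 4,460 = 15,204
15–64: 1,594 + 2,024 + 2,139 + 2,552 + 1,642 + 1,748 + 2,383 + 2,035 + 1,921 + 2,598 = 20,636
65+: 1,080 + 534 = 1,614
Youth dependency ratio = 15,204 / 20,636 × 100 = 73.7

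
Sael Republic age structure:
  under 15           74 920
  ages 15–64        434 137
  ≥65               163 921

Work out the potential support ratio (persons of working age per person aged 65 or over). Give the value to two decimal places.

Potential support ratio = 434 137 / 163 921 = 2.65

Potential support ratio: 2.65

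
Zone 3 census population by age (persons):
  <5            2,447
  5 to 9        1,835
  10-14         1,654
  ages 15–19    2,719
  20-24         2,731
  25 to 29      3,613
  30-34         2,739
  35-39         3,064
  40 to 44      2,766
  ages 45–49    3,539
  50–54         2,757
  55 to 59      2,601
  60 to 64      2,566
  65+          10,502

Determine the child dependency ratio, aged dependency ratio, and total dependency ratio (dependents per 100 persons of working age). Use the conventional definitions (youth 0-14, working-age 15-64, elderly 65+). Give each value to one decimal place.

0–14: 2,447 + 1,835 + 1,654 = 5,936
15–64: 2,719 + 2,731 + 3,613 + 2,739 + 3,064 + 2,766 + 3,539 + 2,757 + 2,601 + 2,566 = 29,095
65+: 10,502
Youth dependency ratio = 5,936 / 29,095 × 100 = 20.4
Old-age dependency ratio = 10,502 / 29,095 × 100 = 36.1
Total dependency ratio = (5,936 + 10,502) / 29,095 × 100 = 16,438 / 29,095 × 100 = 56.5

Youth dependency ratio: 20.4
Old-age dependency ratio: 36.1
Total dependency ratio: 56.5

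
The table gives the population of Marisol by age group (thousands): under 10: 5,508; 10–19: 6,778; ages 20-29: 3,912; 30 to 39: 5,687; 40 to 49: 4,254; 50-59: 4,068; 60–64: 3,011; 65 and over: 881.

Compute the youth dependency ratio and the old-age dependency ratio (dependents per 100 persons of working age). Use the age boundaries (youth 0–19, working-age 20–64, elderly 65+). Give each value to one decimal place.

0–19: 5,508 + 6,778 = 12,286
20–64: 3,912 + 5,687 + 4,254 + 4,068 + 3,011 = 20,932
65+: 881
Youth dependency ratio = 12,286 / 20,932 × 100 = 58.7
Old-age dependency ratio = 881 / 20,932 × 100 = 4.2

Youth dependency ratio: 58.7
Old-age dependency ratio: 4.2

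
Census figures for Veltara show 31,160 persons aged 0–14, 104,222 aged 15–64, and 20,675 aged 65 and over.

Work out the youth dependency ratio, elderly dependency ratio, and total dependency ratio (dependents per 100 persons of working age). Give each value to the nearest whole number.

Youth dependency ratio: 30
Old-age dependency ratio: 20
Total dependency ratio: 50

Youth dependency ratio = 31,160 / 104,222 × 100 = 30
Old-age dependency ratio = 20,675 / 104,222 × 100 = 20
Total dependency ratio = (31,160 + 20,675) / 104,222 × 100 = 51,835 / 104,222 × 100 = 50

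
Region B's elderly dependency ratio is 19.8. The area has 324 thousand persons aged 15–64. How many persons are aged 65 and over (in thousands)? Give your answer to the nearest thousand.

Aged 65 and over: 64

Old-age dependency ratio = elderly / working-age × 100
19.8 = E / 324 × 100
⇒ 64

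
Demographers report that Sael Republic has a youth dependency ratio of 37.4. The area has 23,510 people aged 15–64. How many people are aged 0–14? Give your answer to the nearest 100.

Aged 0–14: 8,800

Youth dependency ratio = youth / working-age × 100
37.4 = Y / 23,510 × 100
⇒ 8,800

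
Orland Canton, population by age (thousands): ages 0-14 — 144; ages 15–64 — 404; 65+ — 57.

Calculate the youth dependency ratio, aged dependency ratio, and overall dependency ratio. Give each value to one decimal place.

Youth dependency ratio: 35.6
Old-age dependency ratio: 14.1
Total dependency ratio: 49.8

Youth dependency ratio = 144 / 404 × 100 = 35.6
Old-age dependency ratio = 57 / 404 × 100 = 14.1
Total dependency ratio = (144 + 57) / 404 × 100 = 201 / 404 × 100 = 49.8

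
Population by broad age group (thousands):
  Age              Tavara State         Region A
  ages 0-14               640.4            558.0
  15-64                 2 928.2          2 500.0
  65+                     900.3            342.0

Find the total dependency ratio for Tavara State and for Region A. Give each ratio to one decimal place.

Tavara State: (640.4 + 900.3) / 2 928.2 × 100 = 1 540.7 / 2 928.2 × 100 = 52.6
Region A: (558.0 + 342.0) / 2 500.0 × 100 = 900.0 / 2 500.0 × 100 = 36.0

Tavara State: 52.6
Region A: 36.0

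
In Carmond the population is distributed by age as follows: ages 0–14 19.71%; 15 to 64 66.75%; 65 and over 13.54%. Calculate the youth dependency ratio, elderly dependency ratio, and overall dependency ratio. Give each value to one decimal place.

Youth dependency ratio = 19.71 / 66.75 × 100 = 29.5
Old-age dependency ratio = 13.54 / 66.75 × 100 = 20.3
Total dependency ratio = (19.71 + 13.54) / 66.75 × 100 = 33.25 / 66.75 × 100 = 49.8

Youth dependency ratio: 29.5
Old-age dependency ratio: 20.3
Total dependency ratio: 49.8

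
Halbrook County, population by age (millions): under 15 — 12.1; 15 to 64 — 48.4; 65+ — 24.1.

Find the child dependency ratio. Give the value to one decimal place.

Youth dependency ratio: 25.0

Youth dependency ratio = 12.1 / 48.4 × 100 = 25.0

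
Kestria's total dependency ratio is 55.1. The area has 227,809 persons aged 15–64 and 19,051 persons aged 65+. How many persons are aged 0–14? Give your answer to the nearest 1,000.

Aged 0–14: 106,000

Total dependency ratio = (youth + elderly) / working-age × 100
55.1 = (Y + 19,051) / 227,809 × 100
⇒ 106,000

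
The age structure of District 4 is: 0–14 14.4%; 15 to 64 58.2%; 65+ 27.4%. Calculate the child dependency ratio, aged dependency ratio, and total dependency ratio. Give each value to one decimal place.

Youth dependency ratio: 24.7
Old-age dependency ratio: 47.1
Total dependency ratio: 71.8

Youth dependency ratio = 14.4 / 58.2 × 100 = 24.7
Old-age dependency ratio = 27.4 / 58.2 × 100 = 47.1
Total dependency ratio = (14.4 + 27.4) / 58.2 × 100 = 41.8 / 58.2 × 100 = 71.8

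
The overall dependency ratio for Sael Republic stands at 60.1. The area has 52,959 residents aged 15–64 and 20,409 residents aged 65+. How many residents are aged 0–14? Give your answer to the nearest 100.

Total dependency ratio = (youth + elderly) / working-age × 100
60.1 = (Y + 20,409) / 52,959 × 100
⇒ 11,400

Aged 0–14: 11,400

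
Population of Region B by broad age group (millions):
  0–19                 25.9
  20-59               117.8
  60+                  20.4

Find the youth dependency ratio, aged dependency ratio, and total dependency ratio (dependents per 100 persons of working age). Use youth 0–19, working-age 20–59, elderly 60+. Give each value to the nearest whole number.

Youth dependency ratio: 22
Old-age dependency ratio: 17
Total dependency ratio: 39

Youth dependency ratio = 25.9 / 117.8 × 100 = 22
Old-age dependency ratio = 20.4 / 117.8 × 100 = 17
Total dependency ratio = (25.9 + 20.4) / 117.8 × 100 = 46.3 / 117.8 × 100 = 39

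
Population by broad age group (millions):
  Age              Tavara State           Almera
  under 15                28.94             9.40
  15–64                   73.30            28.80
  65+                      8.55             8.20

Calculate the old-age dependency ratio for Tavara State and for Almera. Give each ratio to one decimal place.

Tavara State: 11.7
Almera: 28.5

Tavara State: 8.55 / 73.30 × 100 = 11.7
Almera: 8.20 / 28.80 × 100 = 28.5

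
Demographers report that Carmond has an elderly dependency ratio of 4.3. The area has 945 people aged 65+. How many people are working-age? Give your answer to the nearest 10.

Working-age: 21 980

Old-age dependency ratio = elderly / working-age × 100
4.3 = 945 / W × 100
⇒ 21 980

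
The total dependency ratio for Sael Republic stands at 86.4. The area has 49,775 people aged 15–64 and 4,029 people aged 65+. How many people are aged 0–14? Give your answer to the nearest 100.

Aged 0–14: 39,000

Total dependency ratio = (youth + elderly) / working-age × 100
86.4 = (Y + 4,029) / 49,775 × 100
⇒ 39,000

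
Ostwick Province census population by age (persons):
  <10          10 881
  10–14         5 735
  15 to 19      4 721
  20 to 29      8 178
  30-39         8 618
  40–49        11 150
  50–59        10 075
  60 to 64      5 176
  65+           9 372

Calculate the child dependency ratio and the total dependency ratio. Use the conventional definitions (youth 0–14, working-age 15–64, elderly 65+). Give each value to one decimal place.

0–14: 10 881 + 5 735 = 16 616
15–64: 4 721 + 8 178 + 8 618 + 11 150 + 10 075 + 5 176 = 47 918
65+: 9 372
Youth dependency ratio = 16 616 / 47 918 × 100 = 34.7
Total dependency ratio = (16 616 + 9 372) / 47 918 × 100 = 25 988 / 47 918 × 100 = 54.2

Youth dependency ratio: 34.7
Total dependency ratio: 54.2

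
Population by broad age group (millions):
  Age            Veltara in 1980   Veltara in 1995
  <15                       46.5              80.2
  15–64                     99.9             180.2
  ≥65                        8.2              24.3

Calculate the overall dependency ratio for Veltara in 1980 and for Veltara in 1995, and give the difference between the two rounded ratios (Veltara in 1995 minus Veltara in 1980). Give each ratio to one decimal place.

Veltara in 1980: 54.8
Veltara in 1995: 58.0
Difference: +3.2

Veltara in 1980: (46.5 + 8.2) / 99.9 × 100 = 54.7 / 99.9 × 100 = 54.8
Veltara in 1995: (80.2 + 24.3) / 180.2 × 100 = 104.5 / 180.2 × 100 = 58.0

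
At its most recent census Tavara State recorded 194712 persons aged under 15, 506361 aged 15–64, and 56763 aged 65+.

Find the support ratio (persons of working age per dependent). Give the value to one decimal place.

Support ratio = 506361 / (194712 + 56763) = 506361 / 251475 = 2.0

Support ratio: 2.0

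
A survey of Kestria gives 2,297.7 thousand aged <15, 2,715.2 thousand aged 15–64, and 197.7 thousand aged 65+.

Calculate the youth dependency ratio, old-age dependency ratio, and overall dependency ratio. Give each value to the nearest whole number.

Youth dependency ratio: 85
Old-age dependency ratio: 7
Total dependency ratio: 92

Youth dependency ratio = 2,297.7 / 2,715.2 × 100 = 85
Old-age dependency ratio = 197.7 / 2,715.2 × 100 = 7
Total dependency ratio = (2,297.7 + 197.7) / 2,715.2 × 100 = 2,495.4 / 2,715.2 × 100 = 92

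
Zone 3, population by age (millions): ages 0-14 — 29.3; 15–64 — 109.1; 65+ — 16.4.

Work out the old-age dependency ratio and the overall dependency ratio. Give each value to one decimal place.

Old-age dependency ratio = 16.4 / 109.1 × 100 = 15.0
Total dependency ratio = (29.3 + 16.4) / 109.1 × 100 = 45.7 / 109.1 × 100 = 41.9

Old-age dependency ratio: 15.0
Total dependency ratio: 41.9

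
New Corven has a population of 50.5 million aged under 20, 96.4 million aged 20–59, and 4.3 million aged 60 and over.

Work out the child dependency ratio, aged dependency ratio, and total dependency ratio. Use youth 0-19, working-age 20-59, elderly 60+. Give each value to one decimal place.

Youth dependency ratio: 52.4
Old-age dependency ratio: 4.5
Total dependency ratio: 56.8

Youth dependency ratio = 50.5 / 96.4 × 100 = 52.4
Old-age dependency ratio = 4.3 / 96.4 × 100 = 4.5
Total dependency ratio = (50.5 + 4.3) / 96.4 × 100 = 54.8 / 96.4 × 100 = 56.8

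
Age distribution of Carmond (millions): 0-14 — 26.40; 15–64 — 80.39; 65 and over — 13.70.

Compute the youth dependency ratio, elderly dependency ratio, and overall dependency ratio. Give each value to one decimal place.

Youth dependency ratio: 32.8
Old-age dependency ratio: 17.0
Total dependency ratio: 49.9

Youth dependency ratio = 26.40 / 80.39 × 100 = 32.8
Old-age dependency ratio = 13.70 / 80.39 × 100 = 17.0
Total dependency ratio = (26.40 + 13.70) / 80.39 × 100 = 40.10 / 80.39 × 100 = 49.9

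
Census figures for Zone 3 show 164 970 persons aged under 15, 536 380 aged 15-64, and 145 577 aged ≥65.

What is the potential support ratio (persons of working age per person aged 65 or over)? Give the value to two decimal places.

Potential support ratio = 536 380 / 145 577 = 3.68

Potential support ratio: 3.68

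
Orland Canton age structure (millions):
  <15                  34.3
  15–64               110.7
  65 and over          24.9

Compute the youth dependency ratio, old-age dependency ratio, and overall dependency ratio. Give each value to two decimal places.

Youth dependency ratio: 30.98
Old-age dependency ratio: 22.49
Total dependency ratio: 53.48

Youth dependency ratio = 34.3 / 110.7 × 100 = 30.98
Old-age dependency ratio = 24.9 / 110.7 × 100 = 22.49
Total dependency ratio = (34.3 + 24.9) / 110.7 × 100 = 59.2 / 110.7 × 100 = 53.48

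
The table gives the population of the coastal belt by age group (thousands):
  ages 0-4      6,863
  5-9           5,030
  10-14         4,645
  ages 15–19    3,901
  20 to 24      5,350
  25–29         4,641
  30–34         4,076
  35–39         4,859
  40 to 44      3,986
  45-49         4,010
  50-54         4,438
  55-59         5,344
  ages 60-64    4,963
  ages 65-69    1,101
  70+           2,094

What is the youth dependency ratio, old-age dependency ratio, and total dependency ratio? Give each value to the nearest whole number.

Youth dependency ratio: 36
Old-age dependency ratio: 7
Total dependency ratio: 43

0–14: 6,863 + 5,030 + 4,645 = 16,538
15–64: 3,901 + 5,350 + 4,641 + 4,076 + 4,859 + 3,986 + 4,010 + 4,438 + 5,344 + 4,963 = 45,568
65+: 1,101 + 2,094 = 3,195
Youth dependency ratio = 16,538 / 45,568 × 100 = 36
Old-age dependency ratio = 3,195 / 45,568 × 100 = 7
Total dependency ratio = (16,538 + 3,195) / 45,568 × 100 = 19,733 / 45,568 × 100 = 43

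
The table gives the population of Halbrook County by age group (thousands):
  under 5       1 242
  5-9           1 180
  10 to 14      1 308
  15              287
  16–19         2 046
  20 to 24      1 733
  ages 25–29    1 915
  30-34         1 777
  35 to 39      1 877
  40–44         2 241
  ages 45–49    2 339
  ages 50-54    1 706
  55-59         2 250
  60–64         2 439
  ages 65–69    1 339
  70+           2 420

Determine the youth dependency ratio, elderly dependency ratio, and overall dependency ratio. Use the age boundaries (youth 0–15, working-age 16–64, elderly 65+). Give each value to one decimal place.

Youth dependency ratio: 19.8
Old-age dependency ratio: 18.5
Total dependency ratio: 38.3

0–15: 1 242 + 1 180 + 1 308 + 287 = 4 017
16–64: 2 046 + 1 733 + 1 915 + 1 777 + 1 877 + 2 241 + 2 339 + 1 706 + 2 250 + 2 439 = 20 323
65+: 1 339 + 2 420 = 3 759
Youth dependency ratio = 4 017 / 20 323 × 100 = 19.8
Old-age dependency ratio = 3 759 / 20 323 × 100 = 18.5
Total dependency ratio = (4 017 + 3 759) / 20 323 × 100 = 7 776 / 20 323 × 100 = 38.3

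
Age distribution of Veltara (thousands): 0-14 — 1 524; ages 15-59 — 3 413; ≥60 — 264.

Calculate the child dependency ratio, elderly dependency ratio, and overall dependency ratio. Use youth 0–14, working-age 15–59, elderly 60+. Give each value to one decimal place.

Youth dependency ratio: 44.7
Old-age dependency ratio: 7.7
Total dependency ratio: 52.4

Youth dependency ratio = 1 524 / 3 413 × 100 = 44.7
Old-age dependency ratio = 264 / 3 413 × 100 = 7.7
Total dependency ratio = (1 524 + 264) / 3 413 × 100 = 1 788 / 3 413 × 100 = 52.4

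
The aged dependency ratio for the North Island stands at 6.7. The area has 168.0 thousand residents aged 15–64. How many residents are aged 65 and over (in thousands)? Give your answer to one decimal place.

Aged 65 and over: 11.3

Old-age dependency ratio = elderly / working-age × 100
6.7 = E / 168.0 × 100
⇒ 11.3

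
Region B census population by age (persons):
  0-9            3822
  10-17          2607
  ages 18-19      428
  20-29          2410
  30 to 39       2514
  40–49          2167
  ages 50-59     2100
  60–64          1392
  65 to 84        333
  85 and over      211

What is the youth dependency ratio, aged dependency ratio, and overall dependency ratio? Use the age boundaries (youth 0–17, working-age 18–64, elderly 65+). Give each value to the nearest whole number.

Youth dependency ratio: 58
Old-age dependency ratio: 5
Total dependency ratio: 63

0–17: 3822 + 2607 = 6429
18–64: 428 + 2410 + 2514 + 2167 + 2100 + 1392 = 11011
65+: 333 + 211 = 544
Youth dependency ratio = 6429 / 11011 × 100 = 58
Old-age dependency ratio = 544 / 11011 × 100 = 5
Total dependency ratio = (6429 + 544) / 11011 × 100 = 6973 / 11011 × 100 = 63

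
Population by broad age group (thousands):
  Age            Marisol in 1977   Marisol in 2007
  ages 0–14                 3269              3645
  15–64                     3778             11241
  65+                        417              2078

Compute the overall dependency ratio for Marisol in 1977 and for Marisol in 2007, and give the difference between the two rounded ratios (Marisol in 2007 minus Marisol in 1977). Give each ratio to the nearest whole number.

Marisol in 1977: (3269 + 417) / 3778 × 100 = 3686 / 3778 × 100 = 98
Marisol in 2007: (3645 + 2078) / 11241 × 100 = 5723 / 11241 × 100 = 51

Marisol in 1977: 98
Marisol in 2007: 51
Difference: -47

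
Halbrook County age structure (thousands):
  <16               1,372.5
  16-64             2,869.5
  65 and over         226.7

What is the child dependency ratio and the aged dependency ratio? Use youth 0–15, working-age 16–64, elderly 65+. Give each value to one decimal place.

Youth dependency ratio: 47.8
Old-age dependency ratio: 7.9

Youth dependency ratio = 1,372.5 / 2,869.5 × 100 = 47.8
Old-age dependency ratio = 226.7 / 2,869.5 × 100 = 7.9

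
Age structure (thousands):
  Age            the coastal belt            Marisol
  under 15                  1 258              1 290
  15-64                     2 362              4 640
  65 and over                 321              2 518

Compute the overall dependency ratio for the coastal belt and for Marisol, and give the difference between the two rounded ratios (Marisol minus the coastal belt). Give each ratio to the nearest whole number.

the coastal belt: 67
Marisol: 82
Difference: +15

the coastal belt: (1 258 + 321) / 2 362 × 100 = 1 579 / 2 362 × 100 = 67
Marisol: (1 290 + 2 518) / 4 640 × 100 = 3 808 / 4 640 × 100 = 82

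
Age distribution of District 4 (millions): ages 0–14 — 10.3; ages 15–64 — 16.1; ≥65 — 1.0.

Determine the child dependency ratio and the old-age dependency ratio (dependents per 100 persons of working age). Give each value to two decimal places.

Youth dependency ratio: 63.98
Old-age dependency ratio: 6.21

Youth dependency ratio = 10.3 / 16.1 × 100 = 63.98
Old-age dependency ratio = 1.0 / 16.1 × 100 = 6.21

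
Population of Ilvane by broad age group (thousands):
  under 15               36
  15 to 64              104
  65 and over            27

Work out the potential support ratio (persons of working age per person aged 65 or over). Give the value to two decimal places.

Potential support ratio: 3.85

Potential support ratio = 104 / 27 = 3.85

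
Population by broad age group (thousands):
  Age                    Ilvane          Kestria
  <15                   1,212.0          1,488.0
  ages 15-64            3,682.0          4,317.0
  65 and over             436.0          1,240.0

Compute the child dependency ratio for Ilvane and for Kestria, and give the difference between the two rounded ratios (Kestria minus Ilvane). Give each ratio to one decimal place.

Ilvane: 32.9
Kestria: 34.5
Difference: +1.6

Ilvane: 1,212.0 / 3,682.0 × 100 = 32.9
Kestria: 1,488.0 / 4,317.0 × 100 = 34.5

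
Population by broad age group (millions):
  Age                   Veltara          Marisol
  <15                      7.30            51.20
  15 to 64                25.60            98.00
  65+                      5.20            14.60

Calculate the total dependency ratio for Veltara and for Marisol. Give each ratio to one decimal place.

Veltara: 48.8
Marisol: 67.1

Veltara: (7.30 + 5.20) / 25.60 × 100 = 12.50 / 25.60 × 100 = 48.8
Marisol: (51.20 + 14.60) / 98.00 × 100 = 65.80 / 98.00 × 100 = 67.1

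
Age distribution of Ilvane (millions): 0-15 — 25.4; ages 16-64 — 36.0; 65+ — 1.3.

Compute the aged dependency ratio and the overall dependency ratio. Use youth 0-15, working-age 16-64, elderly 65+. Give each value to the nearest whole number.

Old-age dependency ratio: 4
Total dependency ratio: 74

Old-age dependency ratio = 1.3 / 36.0 × 100 = 4
Total dependency ratio = (25.4 + 1.3) / 36.0 × 100 = 26.7 / 36.0 × 100 = 74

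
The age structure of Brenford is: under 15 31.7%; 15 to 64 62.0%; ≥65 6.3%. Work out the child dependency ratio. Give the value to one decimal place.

Youth dependency ratio: 51.1

Youth dependency ratio = 31.7 / 62.0 × 100 = 51.1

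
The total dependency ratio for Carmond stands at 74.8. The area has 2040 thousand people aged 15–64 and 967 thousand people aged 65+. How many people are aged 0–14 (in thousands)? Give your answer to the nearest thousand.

Aged 0–14: 559

Total dependency ratio = (youth + elderly) / working-age × 100
74.8 = (Y + 967) / 2040 × 100
⇒ 559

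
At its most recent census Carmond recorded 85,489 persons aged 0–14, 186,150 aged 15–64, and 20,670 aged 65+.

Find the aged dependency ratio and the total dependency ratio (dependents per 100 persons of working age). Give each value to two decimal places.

Old-age dependency ratio = 20,670 / 186,150 × 100 = 11.10
Total dependency ratio = (85,489 + 20,670) / 186,150 × 100 = 106,159 / 186,150 × 100 = 57.03

Old-age dependency ratio: 11.10
Total dependency ratio: 57.03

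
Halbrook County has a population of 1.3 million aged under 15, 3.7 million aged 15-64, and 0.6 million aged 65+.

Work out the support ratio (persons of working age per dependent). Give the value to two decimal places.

Support ratio = 3.7 / (1.3 + 0.6) = 3.7 / 1.9 = 1.95

Support ratio: 1.95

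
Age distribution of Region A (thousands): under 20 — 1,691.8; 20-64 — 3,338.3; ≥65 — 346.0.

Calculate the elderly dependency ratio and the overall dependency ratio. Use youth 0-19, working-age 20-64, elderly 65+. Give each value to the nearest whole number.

Old-age dependency ratio: 10
Total dependency ratio: 61

Old-age dependency ratio = 346.0 / 3,338.3 × 100 = 10
Total dependency ratio = (1,691.8 + 346.0) / 3,338.3 × 100 = 2,037.8 / 3,338.3 × 100 = 61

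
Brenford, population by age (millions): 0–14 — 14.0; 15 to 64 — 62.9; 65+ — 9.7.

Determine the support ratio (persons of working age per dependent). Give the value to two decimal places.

Support ratio = 62.9 / (14.0 + 9.7) = 62.9 / 23.7 = 2.65

Support ratio: 2.65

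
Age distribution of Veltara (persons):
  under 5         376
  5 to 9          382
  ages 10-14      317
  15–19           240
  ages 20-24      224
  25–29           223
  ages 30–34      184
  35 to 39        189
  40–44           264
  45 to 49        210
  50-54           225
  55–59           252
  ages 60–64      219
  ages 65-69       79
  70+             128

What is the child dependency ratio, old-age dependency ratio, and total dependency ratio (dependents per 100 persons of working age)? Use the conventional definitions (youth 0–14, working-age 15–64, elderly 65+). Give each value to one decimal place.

Youth dependency ratio: 48.2
Old-age dependency ratio: 9.3
Total dependency ratio: 57.5

0–14: 376 + 382 + 317 = 1 075
15–64: 240 + 224 + 223 + 184 + 189 + 264 + 210 + 225 + 252 + 219 = 2 230
65+: 79 + 128 = 207
Youth dependency ratio = 1 075 / 2 230 × 100 = 48.2
Old-age dependency ratio = 207 / 2 230 × 100 = 9.3
Total dependency ratio = (1 075 + 207) / 2 230 × 100 = 1 282 / 2 230 × 100 = 57.5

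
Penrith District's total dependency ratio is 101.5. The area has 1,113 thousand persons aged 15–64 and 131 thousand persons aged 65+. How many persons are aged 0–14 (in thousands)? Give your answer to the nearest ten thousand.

Total dependency ratio = (youth + elderly) / working-age × 100
101.5 = (Y + 131) / 1,113 × 100
⇒ 1,000

Aged 0–14: 1,000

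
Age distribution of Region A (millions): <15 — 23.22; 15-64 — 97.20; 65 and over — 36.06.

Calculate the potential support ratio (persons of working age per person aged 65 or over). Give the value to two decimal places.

Potential support ratio = 97.20 / 36.06 = 2.70

Potential support ratio: 2.70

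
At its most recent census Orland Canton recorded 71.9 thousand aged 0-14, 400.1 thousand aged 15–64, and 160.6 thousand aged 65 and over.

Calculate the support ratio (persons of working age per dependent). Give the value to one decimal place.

Support ratio = 400.1 / (71.9 + 160.6) = 400.1 / 232.5 = 1.7

Support ratio: 1.7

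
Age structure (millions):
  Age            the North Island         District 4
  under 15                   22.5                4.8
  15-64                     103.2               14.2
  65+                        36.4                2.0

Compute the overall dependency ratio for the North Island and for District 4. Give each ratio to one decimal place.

the North Island: (22.5 + 36.4) / 103.2 × 100 = 58.9 / 103.2 × 100 = 57.1
District 4: (4.8 + 2.0) / 14.2 × 100 = 6.8 / 14.2 × 100 = 47.9

the North Island: 57.1
District 4: 47.9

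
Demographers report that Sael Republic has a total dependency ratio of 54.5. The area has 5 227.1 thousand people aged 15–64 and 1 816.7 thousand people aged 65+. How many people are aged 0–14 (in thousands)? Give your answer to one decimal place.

Total dependency ratio = (youth + elderly) / working-age × 100
54.5 = (Y + 1 816.7) / 5 227.1 × 100
⇒ 1 032.1

Aged 0–14: 1 032.1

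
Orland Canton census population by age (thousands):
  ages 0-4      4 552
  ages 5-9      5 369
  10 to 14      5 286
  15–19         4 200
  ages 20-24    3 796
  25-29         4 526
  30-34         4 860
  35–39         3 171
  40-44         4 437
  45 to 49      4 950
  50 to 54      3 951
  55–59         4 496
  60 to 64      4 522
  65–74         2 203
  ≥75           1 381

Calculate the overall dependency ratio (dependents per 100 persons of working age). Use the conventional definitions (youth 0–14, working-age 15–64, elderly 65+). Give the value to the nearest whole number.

Total dependency ratio: 44

0–14: 4 552 + 5 369 + 5 286 = 15 207
15–64: 4 200 + 3 796 + 4 526 + 4 860 + 3 171 + 4 437 + 4 950 + 3 951 + 4 496 + 4 522 = 42 909
65+: 2 203 + 1 381 = 3 584
Total dependency ratio = (15 207 + 3 584) / 42 909 × 100 = 18 791 / 42 909 × 100 = 44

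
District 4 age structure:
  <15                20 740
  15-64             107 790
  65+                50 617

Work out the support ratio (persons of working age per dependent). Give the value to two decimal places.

Support ratio: 1.51

Support ratio = 107 790 / (20 740 + 50 617) = 107 790 / 71 357 = 1.51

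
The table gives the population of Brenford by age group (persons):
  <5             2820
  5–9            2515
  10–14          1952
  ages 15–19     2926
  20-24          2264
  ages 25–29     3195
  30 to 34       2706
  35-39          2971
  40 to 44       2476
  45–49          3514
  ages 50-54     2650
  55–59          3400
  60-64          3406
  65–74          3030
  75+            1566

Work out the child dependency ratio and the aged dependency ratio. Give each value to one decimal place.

0–14: 2820 + 2515 + 1952 = 7287
15–64: 2926 + 2264 + 3195 + 2706 + 2971 + 2476 + 3514 + 2650 + 3400 + 3406 = 29508
65+: 3030 + 1566 = 4596
Youth dependency ratio = 7287 / 29508 × 100 = 24.7
Old-age dependency ratio = 4596 / 29508 × 100 = 15.6

Youth dependency ratio: 24.7
Old-age dependency ratio: 15.6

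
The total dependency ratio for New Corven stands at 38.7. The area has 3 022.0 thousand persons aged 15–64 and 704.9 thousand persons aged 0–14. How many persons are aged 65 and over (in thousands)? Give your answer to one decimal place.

Total dependency ratio = (youth + elderly) / working-age × 100
38.7 = (704.9 + E) / 3 022.0 × 100
⇒ 464.6

Aged 65 and over: 464.6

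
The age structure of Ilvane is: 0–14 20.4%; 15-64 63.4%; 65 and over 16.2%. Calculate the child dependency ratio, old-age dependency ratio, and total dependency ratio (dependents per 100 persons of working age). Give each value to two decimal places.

Youth dependency ratio: 32.18
Old-age dependency ratio: 25.55
Total dependency ratio: 57.73

Youth dependency ratio = 20.4 / 63.4 × 100 = 32.18
Old-age dependency ratio = 16.2 / 63.4 × 100 = 25.55
Total dependency ratio = (20.4 + 16.2) / 63.4 × 100 = 36.6 / 63.4 × 100 = 57.73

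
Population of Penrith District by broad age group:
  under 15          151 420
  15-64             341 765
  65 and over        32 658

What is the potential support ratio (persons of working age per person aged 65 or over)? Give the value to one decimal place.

Potential support ratio: 10.5

Potential support ratio = 341 765 / 32 658 = 10.5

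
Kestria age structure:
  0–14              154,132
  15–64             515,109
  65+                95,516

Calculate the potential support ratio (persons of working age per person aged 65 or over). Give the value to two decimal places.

Potential support ratio: 5.39

Potential support ratio = 515,109 / 95,516 = 5.39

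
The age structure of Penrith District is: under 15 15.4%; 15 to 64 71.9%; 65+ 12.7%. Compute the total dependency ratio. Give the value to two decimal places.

Total dependency ratio = (15.4 + 12.7) / 71.9 × 100 = 28.1 / 71.9 × 100 = 39.08

Total dependency ratio: 39.08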